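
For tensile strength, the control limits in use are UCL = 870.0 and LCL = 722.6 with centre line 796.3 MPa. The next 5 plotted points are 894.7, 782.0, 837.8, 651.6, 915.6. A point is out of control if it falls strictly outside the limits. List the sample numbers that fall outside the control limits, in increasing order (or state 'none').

1, 4, 5

Compare each point to [722.6, 870.0]: sample 1 = 894.7 > UCL; sample 4 = 651.6 < LCL; sample 5 = 915.6 > UCL.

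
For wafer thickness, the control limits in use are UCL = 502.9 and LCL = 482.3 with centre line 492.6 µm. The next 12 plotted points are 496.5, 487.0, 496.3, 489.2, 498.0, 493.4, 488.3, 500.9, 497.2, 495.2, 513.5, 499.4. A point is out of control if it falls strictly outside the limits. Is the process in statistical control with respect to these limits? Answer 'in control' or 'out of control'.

out of control

Compare each point to [482.3, 502.9]: sample 11 = 513.5 > UCL.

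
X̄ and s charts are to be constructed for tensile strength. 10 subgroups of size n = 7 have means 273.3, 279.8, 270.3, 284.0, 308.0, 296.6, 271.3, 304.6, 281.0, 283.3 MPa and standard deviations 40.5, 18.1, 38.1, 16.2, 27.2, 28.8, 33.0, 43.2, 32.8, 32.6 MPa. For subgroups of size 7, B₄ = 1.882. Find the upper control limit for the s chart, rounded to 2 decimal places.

58.44

s̄ = (40.5 + 18.1 + 38.1 + 16.2 + 27.2 + 28.8 + 33.0 + 43.2 + 32.8 + 32.6) / 10 = 31.0500
UCL_s = B₄·s̄ = 1.882 × 31.0500 = 58.4361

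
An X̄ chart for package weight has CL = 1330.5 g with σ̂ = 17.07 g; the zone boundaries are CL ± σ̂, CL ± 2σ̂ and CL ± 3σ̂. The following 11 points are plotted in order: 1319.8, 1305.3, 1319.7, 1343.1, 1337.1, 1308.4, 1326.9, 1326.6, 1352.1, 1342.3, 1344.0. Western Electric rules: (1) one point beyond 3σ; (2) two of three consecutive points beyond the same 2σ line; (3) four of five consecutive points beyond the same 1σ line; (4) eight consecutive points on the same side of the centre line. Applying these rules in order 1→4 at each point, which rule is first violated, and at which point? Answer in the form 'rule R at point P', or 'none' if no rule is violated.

Zone of each point (C = within 1σ̂, B = 1σ̂–2σ̂, A = 2σ̂–3σ̂, * = beyond 3σ̂; sign = side of CL): 1:-C, 2:-B, 3:-C, 4:+C, 5:+C, 6:-B, 7:-C, 8:-C, 9:+B, 10:+C, 11:+C
No rule fires across all 11 points.

none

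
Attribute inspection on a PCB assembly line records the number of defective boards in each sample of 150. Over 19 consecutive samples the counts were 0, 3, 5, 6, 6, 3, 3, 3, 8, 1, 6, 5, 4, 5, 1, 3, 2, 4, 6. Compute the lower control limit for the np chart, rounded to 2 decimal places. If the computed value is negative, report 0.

0.00

p̄ = Σdᵢ / (k·n) = 74 / (19 × 150) = 0.02596
LCL = np̄ − 3·√(np̄(1−p̄)) = 3.8947 − 3 × 1.9477 = -1.9484 → 0 (negative, so LCL = 0)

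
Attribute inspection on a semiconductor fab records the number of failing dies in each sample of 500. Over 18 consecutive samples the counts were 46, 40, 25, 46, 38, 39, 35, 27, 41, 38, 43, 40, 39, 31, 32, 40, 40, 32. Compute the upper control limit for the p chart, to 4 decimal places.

0.1099

p̄ = Σdᵢ / (k·n) = 672 / (18 × 500) = 0.07467
UCL = p̄ + 3·√(p̄(1−p̄)/n) = 0.07467 + 3 × √(0.07467×0.92533/500) = 0.07467 + 3 × 0.01176 = 0.10993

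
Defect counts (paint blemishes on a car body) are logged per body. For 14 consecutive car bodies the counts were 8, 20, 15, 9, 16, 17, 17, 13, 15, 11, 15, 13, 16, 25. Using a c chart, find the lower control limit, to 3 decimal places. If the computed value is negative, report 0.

c̄ = (8 + 20 + 15 + 9 + 16 + 17 + 17 + 13 + 15 + 11 + 15 + 13 + 16 + 25) / 14 = 210 / 14 = 15.0000
LCL = c̄ − 3√c̄ = 15.0000 − 3 × 3.8730 = 3.3810

3.381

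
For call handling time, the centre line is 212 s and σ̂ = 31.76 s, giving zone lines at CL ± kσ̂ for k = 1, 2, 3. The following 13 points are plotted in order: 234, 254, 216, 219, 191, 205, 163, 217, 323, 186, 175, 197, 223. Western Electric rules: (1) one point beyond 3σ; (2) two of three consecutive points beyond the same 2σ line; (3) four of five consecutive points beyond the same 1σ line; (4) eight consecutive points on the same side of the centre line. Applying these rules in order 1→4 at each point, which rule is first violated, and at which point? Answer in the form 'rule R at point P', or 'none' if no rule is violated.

rule 1 at point 9

Zone of each point (C = within 1σ̂, B = 1σ̂–2σ̂, A = 2σ̂–3σ̂, * = beyond 3σ̂; sign = side of CL): 1:+C, 2:+B, 3:+C, 4:+C, 5:-C, 6:-C, 7:-B, 8:+C, 9:+*, 10:-C, 11:-B, 12:-C, 13:+C
Rule 1 (one point beyond the 3σ limits) is satisfied at point 9.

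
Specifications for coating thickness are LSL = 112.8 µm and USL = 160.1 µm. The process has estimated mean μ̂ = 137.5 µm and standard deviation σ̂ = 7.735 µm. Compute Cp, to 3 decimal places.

Cp = (USL − LSL) / (6σ̂) = (160.1 − 112.8) / (6 × 7.735) = 47.3000 / 46.4100 = 1.0192

1.019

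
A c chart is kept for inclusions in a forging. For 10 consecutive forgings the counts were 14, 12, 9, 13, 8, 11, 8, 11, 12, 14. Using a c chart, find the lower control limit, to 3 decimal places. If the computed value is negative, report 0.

c̄ = (14 + 12 + 9 + 13 + 8 + 11 + 8 + 11 + 12 + 14) / 10 = 112 / 10 = 11.2000
LCL = c̄ − 3√c̄ = 11.2000 − 3 × 3.3466 = 1.1601

1.160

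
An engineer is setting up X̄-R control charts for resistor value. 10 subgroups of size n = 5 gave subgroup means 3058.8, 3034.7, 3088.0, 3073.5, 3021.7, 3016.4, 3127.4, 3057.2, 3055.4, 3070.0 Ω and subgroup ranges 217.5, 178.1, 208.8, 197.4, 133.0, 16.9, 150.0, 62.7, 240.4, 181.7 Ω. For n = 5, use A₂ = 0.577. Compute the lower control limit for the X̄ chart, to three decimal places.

X̄̄ = (3058.8 + 3034.7 + 3088.0 + 3073.5 + 3021.7 + 3016.4 + 3127.4 + 3057.2 + 3055.4 + 3070.0) / 10 = 30603.1000 / 10 = 3060.3100
R̄ = (217.5 + 178.1 + 208.8 + 197.4 + 133.0 + 16.9 + 150.0 + 62.7 + 240.4 + 181.7) / 10 = 1586.5000 / 10 = 158.6500
LCL = X̄̄ − A₂·R̄ = 3060.3100 − 0.577 × 158.6500 = 2968.7690

2968.769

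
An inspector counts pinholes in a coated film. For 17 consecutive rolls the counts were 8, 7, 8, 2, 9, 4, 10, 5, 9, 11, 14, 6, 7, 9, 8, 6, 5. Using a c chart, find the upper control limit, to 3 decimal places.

15.761

c̄ = (8 + 7 + 8 + 2 + 9 + 4 + 10 + 5 + 9 + 11 + 14 + 6 + 7 + 9 + 8 + 6 + 5) / 17 = 128 / 17 = 7.5294
UCL = c̄ + 3√c̄ = 7.5294 + 3 × √7.5294 = 7.5294 + 3 × 2.7440 = 15.7613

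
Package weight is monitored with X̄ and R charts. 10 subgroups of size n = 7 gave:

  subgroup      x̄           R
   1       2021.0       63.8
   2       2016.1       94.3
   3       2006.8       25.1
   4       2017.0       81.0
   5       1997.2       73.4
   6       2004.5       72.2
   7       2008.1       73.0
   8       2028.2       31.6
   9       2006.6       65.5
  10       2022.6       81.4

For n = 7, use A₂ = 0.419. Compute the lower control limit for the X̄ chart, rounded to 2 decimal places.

1985.10

X̄̄ = (2021.0 + 2016.1 + 2006.8 + 2017.0 + 1997.2 + 2004.5 + 2008.1 + 2028.2 + 2006.6 + 2022.6) / 10 = 20128.1000 / 10 = 2012.8100
R̄ = (63.8 + 94.3 + 25.1 + 81.0 + 73.4 + 72.2 + 73.0 + 31.6 + 65.5 + 81.4) / 10 = 661.3000 / 10 = 66.1300
LCL = X̄̄ − A₂·R̄ = 2012.8100 − 0.419 × 66.1300 = 1985.1015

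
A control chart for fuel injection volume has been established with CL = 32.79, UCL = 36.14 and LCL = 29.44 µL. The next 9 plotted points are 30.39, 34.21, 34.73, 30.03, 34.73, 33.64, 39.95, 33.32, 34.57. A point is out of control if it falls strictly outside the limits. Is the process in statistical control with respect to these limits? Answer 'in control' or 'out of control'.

Compare each point to [29.44, 36.14]: sample 7 = 39.95 > UCL.

out of control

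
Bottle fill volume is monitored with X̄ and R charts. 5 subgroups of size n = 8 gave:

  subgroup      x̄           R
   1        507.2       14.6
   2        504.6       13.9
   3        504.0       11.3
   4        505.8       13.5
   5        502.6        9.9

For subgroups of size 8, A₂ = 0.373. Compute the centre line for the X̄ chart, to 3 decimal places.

504.840

X̄̄ = (507.2 + 504.6 + 504.0 + 505.8 + 502.6) / 5 = 2524.2000 / 5 = 504.8400
CL = X̄̄ = 504.8400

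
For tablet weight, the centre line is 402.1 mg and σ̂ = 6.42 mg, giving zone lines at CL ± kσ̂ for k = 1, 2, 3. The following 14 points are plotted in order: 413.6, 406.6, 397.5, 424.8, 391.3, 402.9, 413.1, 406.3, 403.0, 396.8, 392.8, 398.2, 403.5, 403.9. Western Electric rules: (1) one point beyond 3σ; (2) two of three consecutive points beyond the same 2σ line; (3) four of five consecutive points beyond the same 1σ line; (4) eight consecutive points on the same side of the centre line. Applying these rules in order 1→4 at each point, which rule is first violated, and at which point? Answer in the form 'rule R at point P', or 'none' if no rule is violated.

Zone of each point (C = within 1σ̂, B = 1σ̂–2σ̂, A = 2σ̂–3σ̂, * = beyond 3σ̂; sign = side of CL): 1:+B, 2:+C, 3:-C, 4:+*, 5:-B, 6:+C, 7:+B, 8:+C, 9:+C, 10:-C, 11:-B, 12:-C, 13:+C, 14:+C
Rule 1 (one point beyond the 3σ limits) is satisfied at point 4.

rule 1 at point 4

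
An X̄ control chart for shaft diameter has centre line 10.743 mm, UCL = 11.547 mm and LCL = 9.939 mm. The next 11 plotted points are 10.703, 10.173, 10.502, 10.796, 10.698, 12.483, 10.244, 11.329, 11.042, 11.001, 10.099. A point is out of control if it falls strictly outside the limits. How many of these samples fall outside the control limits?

Compare each point to [9.939, 11.547]: sample 6 = 12.483 > UCL.

1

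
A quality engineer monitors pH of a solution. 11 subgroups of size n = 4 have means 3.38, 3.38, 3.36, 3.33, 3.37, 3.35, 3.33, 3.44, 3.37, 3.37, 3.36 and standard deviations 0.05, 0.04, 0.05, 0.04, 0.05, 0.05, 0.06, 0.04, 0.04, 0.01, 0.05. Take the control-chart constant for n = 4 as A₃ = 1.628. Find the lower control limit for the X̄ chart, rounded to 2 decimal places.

X̄̄ = (3.38 + 3.38 + 3.36 + 3.33 + 3.37 + 3.35 + 3.33 + 3.44 + 3.37 + 3.37 + 3.36) / 11 = 3.3673
s̄ = (0.05 + 0.04 + 0.05 + 0.04 + 0.05 + 0.05 + 0.06 + 0.04 + 0.04 + 0.01 + 0.05) / 11 = 0.0436
LCL = X̄̄ − A₃·s̄ = 3.3673 − 1.628 × 0.0436 = 3.2962

3.30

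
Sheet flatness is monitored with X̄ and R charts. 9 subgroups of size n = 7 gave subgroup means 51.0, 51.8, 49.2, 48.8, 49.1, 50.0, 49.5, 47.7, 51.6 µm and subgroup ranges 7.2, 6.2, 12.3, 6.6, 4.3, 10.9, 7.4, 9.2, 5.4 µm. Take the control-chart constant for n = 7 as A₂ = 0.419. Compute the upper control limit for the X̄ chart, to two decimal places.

53.09

X̄̄ = (51.0 + 51.8 + 49.2 + 48.8 + 49.1 + 50.0 + 49.5 + 47.7 + 51.6) / 9 = 448.7000 / 9 = 49.8556
R̄ = (7.2 + 6.2 + 12.3 + 6.6 + 4.3 + 10.9 + 7.4 + 9.2 + 5.4) / 9 = 69.5000 / 9 = 7.7222
UCL = X̄̄ + A₂·R̄ = 49.8556 + 0.419 × 7.7222 = 53.0912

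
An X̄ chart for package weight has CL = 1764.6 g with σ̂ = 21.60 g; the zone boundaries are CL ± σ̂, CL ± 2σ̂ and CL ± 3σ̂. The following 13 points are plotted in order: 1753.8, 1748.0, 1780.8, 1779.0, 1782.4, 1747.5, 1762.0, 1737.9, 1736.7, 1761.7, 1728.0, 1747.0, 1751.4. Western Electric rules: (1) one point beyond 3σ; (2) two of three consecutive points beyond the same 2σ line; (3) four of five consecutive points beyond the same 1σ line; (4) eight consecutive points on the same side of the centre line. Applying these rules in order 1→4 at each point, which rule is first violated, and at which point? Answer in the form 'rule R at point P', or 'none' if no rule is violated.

Zone of each point (C = within 1σ̂, B = 1σ̂–2σ̂, A = 2σ̂–3σ̂, * = beyond 3σ̂; sign = side of CL): 1:-C, 2:-C, 3:+C, 4:+C, 5:+C, 6:-C, 7:-C, 8:-B, 9:-B, 10:-C, 11:-B, 12:-C, 13:-C
Rule 4 (eight consecutive points on the same side of the centre line) is satisfied at point 13.

rule 4 at point 13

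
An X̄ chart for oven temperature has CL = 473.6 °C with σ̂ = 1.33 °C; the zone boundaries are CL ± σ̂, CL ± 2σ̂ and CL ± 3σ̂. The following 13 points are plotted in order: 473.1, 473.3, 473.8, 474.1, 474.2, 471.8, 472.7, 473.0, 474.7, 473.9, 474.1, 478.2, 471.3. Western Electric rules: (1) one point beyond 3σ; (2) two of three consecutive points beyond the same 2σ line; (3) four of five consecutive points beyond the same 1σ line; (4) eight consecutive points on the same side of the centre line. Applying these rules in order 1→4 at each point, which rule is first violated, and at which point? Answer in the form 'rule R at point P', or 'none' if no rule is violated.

Zone of each point (C = within 1σ̂, B = 1σ̂–2σ̂, A = 2σ̂–3σ̂, * = beyond 3σ̂; sign = side of CL): 1:-C, 2:-C, 3:+C, 4:+C, 5:+C, 6:-B, 7:-C, 8:-C, 9:+C, 10:+C, 11:+C, 12:+*, 13:-B
Rule 1 (one point beyond the 3σ limits) is satisfied at point 12.

rule 1 at point 12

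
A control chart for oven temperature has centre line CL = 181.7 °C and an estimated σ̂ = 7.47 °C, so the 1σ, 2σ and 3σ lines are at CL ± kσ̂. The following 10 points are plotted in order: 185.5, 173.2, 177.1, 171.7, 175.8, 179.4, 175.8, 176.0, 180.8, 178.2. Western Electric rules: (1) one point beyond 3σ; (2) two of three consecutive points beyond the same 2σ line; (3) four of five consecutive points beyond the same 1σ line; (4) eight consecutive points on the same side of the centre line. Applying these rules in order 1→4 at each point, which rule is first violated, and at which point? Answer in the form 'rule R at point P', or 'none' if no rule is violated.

rule 4 at point 9

Zone of each point (C = within 1σ̂, B = 1σ̂–2σ̂, A = 2σ̂–3σ̂, * = beyond 3σ̂; sign = side of CL): 1:+C, 2:-B, 3:-C, 4:-B, 5:-C, 6:-C, 7:-C, 8:-C, 9:-C, 10:-C
Rule 4 (eight consecutive points on the same side of the centre line) is satisfied at point 9.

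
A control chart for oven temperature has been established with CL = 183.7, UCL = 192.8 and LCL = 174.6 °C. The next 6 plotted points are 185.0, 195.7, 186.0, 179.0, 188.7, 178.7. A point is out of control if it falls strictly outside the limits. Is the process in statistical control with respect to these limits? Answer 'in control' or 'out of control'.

Compare each point to [174.6, 192.8]: sample 2 = 195.7 > UCL.

out of control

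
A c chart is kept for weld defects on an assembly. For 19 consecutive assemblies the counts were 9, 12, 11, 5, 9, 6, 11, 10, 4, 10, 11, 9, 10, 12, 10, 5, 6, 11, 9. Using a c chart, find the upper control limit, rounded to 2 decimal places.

c̄ = (9 + 12 + 11 + 5 + 9 + 6 + 11 + 10 + 4 + 10 + 11 + 9 + 10 + 12 + 10 + 5 + 6 + 11 + 9) / 19 = 170 / 19 = 8.9474
UCL = c̄ + 3√c̄ = 8.9474 + 3 × √8.9474 = 8.9474 + 3 × 2.9912 = 17.9210

17.92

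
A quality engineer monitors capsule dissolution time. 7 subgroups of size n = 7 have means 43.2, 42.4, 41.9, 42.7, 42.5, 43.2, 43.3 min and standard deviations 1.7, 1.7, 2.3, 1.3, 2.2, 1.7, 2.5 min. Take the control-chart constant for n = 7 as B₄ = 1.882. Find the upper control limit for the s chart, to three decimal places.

s̄ = (1.7 + 1.7 + 2.3 + 1.3 + 2.2 + 1.7 + 2.5) / 7 = 1.9143
UCL_s = B₄·s̄ = 1.882 × 1.9143 = 3.6027

3.603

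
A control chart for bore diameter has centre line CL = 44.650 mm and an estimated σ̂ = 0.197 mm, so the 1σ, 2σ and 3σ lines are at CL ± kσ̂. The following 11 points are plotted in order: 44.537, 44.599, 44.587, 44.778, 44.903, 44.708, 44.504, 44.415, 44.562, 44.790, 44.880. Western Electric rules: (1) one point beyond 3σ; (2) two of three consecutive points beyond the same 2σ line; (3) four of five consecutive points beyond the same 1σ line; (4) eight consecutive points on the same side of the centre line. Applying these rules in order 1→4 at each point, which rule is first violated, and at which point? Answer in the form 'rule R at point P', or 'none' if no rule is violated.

Zone of each point (C = within 1σ̂, B = 1σ̂–2σ̂, A = 2σ̂–3σ̂, * = beyond 3σ̂; sign = side of CL): 1:-C, 2:-C, 3:-C, 4:+C, 5:+B, 6:+C, 7:-C, 8:-B, 9:-C, 10:+C, 11:+B
No rule fires across all 11 points.

none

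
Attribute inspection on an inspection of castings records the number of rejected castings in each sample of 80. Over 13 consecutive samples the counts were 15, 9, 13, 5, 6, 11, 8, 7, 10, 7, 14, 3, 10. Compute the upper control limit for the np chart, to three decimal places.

p̄ = Σdᵢ / (k·n) = 118 / (13 × 80) = 0.11346
UCL = np̄ + 3·√(np̄(1−p̄)) = 9.0769 + 3 × √(9.0769×0.88654) = 9.0769 + 3 × 2.8367 = 17.5871

17.587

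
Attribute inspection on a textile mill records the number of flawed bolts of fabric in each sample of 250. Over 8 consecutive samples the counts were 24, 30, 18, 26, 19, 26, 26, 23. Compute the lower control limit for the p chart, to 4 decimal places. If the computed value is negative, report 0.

0.0401

p̄ = Σdᵢ / (k·n) = 192 / (8 × 250) = 0.09600
LCL = p̄ − 3·√(p̄(1−p̄)/n) = 0.09600 − 3 × 0.01863 = 0.04011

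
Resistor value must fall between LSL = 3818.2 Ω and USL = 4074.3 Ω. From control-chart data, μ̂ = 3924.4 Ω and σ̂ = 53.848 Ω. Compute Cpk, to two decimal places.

0.66

Cpu = (USL − μ̂) / (3σ̂) = (4074.3 − 3924.4) / (3 × 53.848) = 0.9279; Cpl = (μ̂ − LSL) / (3σ̂) = (3924.4 − 3818.2) / (3 × 53.848) = 0.6574; Cpk = min(Cpu, Cpl) = 0.6574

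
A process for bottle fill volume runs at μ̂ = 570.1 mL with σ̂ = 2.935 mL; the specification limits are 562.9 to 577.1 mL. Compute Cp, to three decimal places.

Cp = (USL − LSL) / (6σ̂) = (577.1 − 562.9) / (6 × 2.935) = 14.2000 / 17.6100 = 0.8064

0.806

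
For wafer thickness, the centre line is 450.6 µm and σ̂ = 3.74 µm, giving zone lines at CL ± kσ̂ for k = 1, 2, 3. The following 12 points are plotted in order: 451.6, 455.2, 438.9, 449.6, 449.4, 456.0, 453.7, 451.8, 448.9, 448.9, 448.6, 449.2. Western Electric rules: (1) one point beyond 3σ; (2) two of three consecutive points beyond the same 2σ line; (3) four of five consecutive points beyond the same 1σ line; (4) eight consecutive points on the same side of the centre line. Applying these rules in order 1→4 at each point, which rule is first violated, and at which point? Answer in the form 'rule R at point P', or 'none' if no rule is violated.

Zone of each point (C = within 1σ̂, B = 1σ̂–2σ̂, A = 2σ̂–3σ̂, * = beyond 3σ̂; sign = side of CL): 1:+C, 2:+B, 3:-*, 4:-C, 5:-C, 6:+B, 7:+C, 8:+C, 9:-C, 10:-C, 11:-C, 12:-C
Rule 1 (one point beyond the 3σ limits) is satisfied at point 3.

rule 1 at point 3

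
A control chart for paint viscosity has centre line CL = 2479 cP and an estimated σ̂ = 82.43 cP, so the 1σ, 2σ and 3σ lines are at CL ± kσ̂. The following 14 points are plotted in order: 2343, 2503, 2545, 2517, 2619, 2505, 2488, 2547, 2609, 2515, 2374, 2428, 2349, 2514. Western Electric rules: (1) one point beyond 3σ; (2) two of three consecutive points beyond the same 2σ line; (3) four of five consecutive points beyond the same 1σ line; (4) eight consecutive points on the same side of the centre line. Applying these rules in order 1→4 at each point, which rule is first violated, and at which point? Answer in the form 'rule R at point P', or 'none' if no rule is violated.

rule 4 at point 9

Zone of each point (C = within 1σ̂, B = 1σ̂–2σ̂, A = 2σ̂–3σ̂, * = beyond 3σ̂; sign = side of CL): 1:-B, 2:+C, 3:+C, 4:+C, 5:+B, 6:+C, 7:+C, 8:+C, 9:+B, 10:+C, 11:-B, 12:-C, 13:-B, 14:+C
Rule 4 (eight consecutive points on the same side of the centre line) is satisfied at point 9.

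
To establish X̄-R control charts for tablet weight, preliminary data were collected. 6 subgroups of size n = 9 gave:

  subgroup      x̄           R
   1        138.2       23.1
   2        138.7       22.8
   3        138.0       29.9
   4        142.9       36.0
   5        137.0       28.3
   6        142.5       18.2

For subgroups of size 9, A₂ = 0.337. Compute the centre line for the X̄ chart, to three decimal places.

139.550

X̄̄ = (138.2 + 138.7 + 138.0 + 142.9 + 137.0 + 142.5) / 6 = 837.3000 / 6 = 139.5500
CL = X̄̄ = 139.5500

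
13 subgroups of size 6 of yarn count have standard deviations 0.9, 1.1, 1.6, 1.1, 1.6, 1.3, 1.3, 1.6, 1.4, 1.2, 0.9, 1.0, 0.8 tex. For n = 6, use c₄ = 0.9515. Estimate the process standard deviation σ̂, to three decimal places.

s̄ = (0.9 + 1.1 + 1.6 + 1.1 + 1.6 + 1.3 + 1.3 + 1.6 + 1.4 + 1.2 + 0.9 + 1.0 + 0.8) / 13 = 1.2154
σ̂ = s̄ / c₄ = 1.2154 / 0.9515 = 1.2773

1.277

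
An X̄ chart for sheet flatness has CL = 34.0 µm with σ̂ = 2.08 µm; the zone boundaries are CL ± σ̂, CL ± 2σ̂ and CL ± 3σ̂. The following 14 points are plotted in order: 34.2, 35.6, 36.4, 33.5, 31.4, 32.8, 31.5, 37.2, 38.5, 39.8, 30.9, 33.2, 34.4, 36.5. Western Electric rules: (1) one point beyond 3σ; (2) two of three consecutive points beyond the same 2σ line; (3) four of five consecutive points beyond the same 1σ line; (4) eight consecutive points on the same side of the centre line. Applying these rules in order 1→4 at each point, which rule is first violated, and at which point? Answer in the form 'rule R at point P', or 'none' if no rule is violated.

Zone of each point (C = within 1σ̂, B = 1σ̂–2σ̂, A = 2σ̂–3σ̂, * = beyond 3σ̂; sign = side of CL): 1:+C, 2:+C, 3:+B, 4:-C, 5:-B, 6:-C, 7:-B, 8:+B, 9:+A, 10:+A, 11:-B, 12:-C, 13:+C, 14:+B
Rule 2 (two of three consecutive points beyond the same 2σ limit) is satisfied at point 10.

rule 2 at point 10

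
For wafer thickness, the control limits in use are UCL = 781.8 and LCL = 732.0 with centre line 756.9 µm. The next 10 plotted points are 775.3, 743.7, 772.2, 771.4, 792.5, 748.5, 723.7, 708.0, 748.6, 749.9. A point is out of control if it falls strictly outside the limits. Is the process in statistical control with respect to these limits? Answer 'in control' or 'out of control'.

out of control

Compare each point to [732.0, 781.8]: sample 5 = 792.5 > UCL; sample 7 = 723.7 < LCL; sample 8 = 708.0 < LCL.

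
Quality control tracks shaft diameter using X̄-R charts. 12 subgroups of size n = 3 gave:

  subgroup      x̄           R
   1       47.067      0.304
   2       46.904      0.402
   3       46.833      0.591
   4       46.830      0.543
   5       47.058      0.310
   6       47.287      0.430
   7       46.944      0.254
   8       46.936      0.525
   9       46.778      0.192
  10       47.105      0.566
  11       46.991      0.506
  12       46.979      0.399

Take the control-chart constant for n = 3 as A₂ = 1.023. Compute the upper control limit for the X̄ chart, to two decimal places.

X̄̄ = (47.067 + 46.904 + 46.833 + 46.830 + 47.058 + 47.287 + 46.944 + 46.936 + 46.778 + 47.105 + 46.991 + 46.979) / 12 = 563.7120 / 12 = 46.9760
R̄ = (0.304 + 0.402 + 0.591 + 0.543 + 0.310 + 0.430 + 0.254 + 0.525 + 0.192 + 0.566 + 0.506 + 0.399) / 12 = 5.0220 / 12 = 0.4185
UCL = X̄̄ + A₂·R̄ = 46.9760 + 1.023 × 0.4185 = 47.4041

47.40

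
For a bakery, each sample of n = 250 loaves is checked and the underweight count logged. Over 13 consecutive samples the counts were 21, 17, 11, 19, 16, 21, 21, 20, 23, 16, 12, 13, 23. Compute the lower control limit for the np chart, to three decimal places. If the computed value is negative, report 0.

p̄ = Σdᵢ / (k·n) = 233 / (13 × 250) = 0.07169
LCL = np̄ − 3·√(np̄(1−p̄)) = 17.9231 − 3 × 4.0790 = 5.6861

5.686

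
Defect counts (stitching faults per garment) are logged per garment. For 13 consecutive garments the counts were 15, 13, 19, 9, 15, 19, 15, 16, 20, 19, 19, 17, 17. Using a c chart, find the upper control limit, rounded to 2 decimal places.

c̄ = (15 + 13 + 19 + 9 + 15 + 19 + 15 + 16 + 20 + 19 + 19 + 17 + 17) / 13 = 213 / 13 = 16.3846
UCL = c̄ + 3√c̄ = 16.3846 + 3 × √16.3846 = 16.3846 + 3 × 4.0478 = 28.5280

28.53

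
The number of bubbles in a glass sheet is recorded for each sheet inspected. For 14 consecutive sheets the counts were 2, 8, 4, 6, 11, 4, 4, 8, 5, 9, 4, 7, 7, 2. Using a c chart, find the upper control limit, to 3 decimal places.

c̄ = (2 + 8 + 4 + 6 + 11 + 4 + 4 + 8 + 5 + 9 + 4 + 7 + 7 + 2) / 14 = 81 / 14 = 5.7857
UCL = c̄ + 3√c̄ = 5.7857 + 3 × √5.7857 = 5.7857 + 3 × 2.4054 = 13.0018

13.002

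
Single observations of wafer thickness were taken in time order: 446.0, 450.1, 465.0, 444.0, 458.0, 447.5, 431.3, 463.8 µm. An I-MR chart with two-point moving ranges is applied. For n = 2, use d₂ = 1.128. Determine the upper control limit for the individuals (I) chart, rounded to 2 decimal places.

X̄ = (446.0 + 450.1 + 465.0 + 444.0 + 458.0 + 447.5 + 431.3 + 463.8) / 8 = 450.7125
Moving ranges: 4.1, 14.9, 21.0, 14.0, 10.5, 16.2, 32.5; M̄R̄ = 113.2000 / 7 = 16.1714
UCL = X̄ + 3·M̄R̄/d₂ = 450.7125 + 3 × 16.1714 / 1.128 = 493.7216

493.72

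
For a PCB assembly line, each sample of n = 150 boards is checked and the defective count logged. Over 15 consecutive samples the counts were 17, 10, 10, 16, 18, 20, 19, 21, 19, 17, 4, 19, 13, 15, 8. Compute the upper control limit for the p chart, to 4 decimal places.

0.1741

p̄ = Σdᵢ / (k·n) = 226 / (15 × 150) = 0.10044
UCL = p̄ + 3·√(p̄(1−p̄)/n) = 0.10044 + 3 × √(0.10044×0.89956/150) = 0.10044 + 3 × 0.02454 = 0.17407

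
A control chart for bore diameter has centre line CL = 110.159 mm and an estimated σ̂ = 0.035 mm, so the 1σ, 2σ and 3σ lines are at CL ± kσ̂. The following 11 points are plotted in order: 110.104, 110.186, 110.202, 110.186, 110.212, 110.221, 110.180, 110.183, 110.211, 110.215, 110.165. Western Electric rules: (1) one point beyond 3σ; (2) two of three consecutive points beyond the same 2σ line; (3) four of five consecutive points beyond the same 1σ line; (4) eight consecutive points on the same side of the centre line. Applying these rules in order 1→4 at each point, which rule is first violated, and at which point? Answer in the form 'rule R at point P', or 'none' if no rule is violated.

Zone of each point (C = within 1σ̂, B = 1σ̂–2σ̂, A = 2σ̂–3σ̂, * = beyond 3σ̂; sign = side of CL): 1:-B, 2:+C, 3:+B, 4:+C, 5:+B, 6:+B, 7:+C, 8:+C, 9:+B, 10:+B, 11:+C
Rule 4 (eight consecutive points on the same side of the centre line) is satisfied at point 9.

rule 4 at point 9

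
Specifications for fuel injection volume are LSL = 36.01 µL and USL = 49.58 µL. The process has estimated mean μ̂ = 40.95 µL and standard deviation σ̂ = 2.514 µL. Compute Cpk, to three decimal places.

0.655

Cpu = (USL − μ̂) / (3σ̂) = (49.58 − 40.95) / (3 × 2.514) = 1.1443; Cpl = (μ̂ − LSL) / (3σ̂) = (40.95 − 36.01) / (3 × 2.514) = 0.6550; Cpk = min(Cpu, Cpl) = 0.6550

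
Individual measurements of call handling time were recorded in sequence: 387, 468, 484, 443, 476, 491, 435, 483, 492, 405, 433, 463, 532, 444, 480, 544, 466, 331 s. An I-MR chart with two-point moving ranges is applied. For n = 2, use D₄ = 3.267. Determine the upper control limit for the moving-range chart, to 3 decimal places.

Moving ranges: 81, 16, 41, 33, 15, 56, 48, 9, 87, 28, 30, 69, 88, 36, 64, 78, 135; M̄R̄ = 914.0000 / 17 = 53.7647
UCL_MR = D₄·M̄R̄ = 3.267 × 53.7647 = 175.6493

175.649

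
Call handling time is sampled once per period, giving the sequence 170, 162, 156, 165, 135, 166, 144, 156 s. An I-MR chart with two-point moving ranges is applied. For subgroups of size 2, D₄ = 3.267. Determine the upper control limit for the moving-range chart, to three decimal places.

55.072

Moving ranges: 8, 6, 9, 30, 31, 22, 12; M̄R̄ = 118.0000 / 7 = 16.8571
UCL_MR = D₄·M̄R̄ = 3.267 × 16.8571 = 55.0723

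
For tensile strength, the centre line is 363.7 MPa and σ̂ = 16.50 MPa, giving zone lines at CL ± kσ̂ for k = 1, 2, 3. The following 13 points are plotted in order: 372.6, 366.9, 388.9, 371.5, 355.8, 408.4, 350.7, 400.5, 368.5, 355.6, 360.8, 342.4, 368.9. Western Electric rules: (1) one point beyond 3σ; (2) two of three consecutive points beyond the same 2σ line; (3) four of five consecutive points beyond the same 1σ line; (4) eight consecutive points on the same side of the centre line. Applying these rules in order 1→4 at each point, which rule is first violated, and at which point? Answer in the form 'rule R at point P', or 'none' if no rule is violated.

rule 2 at point 8

Zone of each point (C = within 1σ̂, B = 1σ̂–2σ̂, A = 2σ̂–3σ̂, * = beyond 3σ̂; sign = side of CL): 1:+C, 2:+C, 3:+B, 4:+C, 5:-C, 6:+A, 7:-C, 8:+A, 9:+C, 10:-C, 11:-C, 12:-B, 13:+C
Rule 2 (two of three consecutive points beyond the same 2σ limit) is satisfied at point 8.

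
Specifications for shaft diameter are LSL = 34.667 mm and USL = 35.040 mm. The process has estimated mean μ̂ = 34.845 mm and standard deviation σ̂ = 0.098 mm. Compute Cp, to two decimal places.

Cp = (USL − LSL) / (6σ̂) = (35.040 − 34.667) / (6 × 0.098) = 0.3730 / 0.5880 = 0.6344

0.63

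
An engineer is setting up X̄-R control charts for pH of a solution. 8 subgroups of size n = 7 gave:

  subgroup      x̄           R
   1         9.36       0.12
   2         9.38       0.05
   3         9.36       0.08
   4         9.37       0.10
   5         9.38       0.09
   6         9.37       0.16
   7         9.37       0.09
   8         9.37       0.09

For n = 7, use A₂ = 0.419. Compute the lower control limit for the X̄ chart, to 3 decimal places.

X̄̄ = (9.36 + 9.38 + 9.36 + 9.37 + 9.38 + 9.37 + 9.37 + 9.37) / 8 = 74.9600 / 8 = 9.3700
R̄ = (0.12 + 0.05 + 0.08 + 0.10 + 0.09 + 0.16 + 0.09 + 0.09) / 8 = 0.7800 / 8 = 0.0975
LCL = X̄̄ − A₂·R̄ = 9.3700 − 0.419 × 0.0975 = 9.3291

9.329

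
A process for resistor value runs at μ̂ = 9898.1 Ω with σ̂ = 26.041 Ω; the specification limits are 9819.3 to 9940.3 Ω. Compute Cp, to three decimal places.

0.774

Cp = (USL − LSL) / (6σ̂) = (9940.3 − 9819.3) / (6 × 26.041) = 121.0000 / 156.2460 = 0.7744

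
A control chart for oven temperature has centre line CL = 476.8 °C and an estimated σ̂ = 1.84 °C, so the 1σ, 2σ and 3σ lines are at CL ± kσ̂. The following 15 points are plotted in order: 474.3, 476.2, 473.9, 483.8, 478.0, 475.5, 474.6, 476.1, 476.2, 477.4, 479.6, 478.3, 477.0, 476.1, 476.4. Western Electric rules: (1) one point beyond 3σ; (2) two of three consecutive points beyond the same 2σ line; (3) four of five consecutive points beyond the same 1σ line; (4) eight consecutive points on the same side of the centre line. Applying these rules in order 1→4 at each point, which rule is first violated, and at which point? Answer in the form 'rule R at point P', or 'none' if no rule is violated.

Zone of each point (C = within 1σ̂, B = 1σ̂–2σ̂, A = 2σ̂–3σ̂, * = beyond 3σ̂; sign = side of CL): 1:-B, 2:-C, 3:-B, 4:+*, 5:+C, 6:-C, 7:-B, 8:-C, 9:-C, 10:+C, 11:+B, 12:+C, 13:+C, 14:-C, 15:-C
Rule 1 (one point beyond the 3σ limits) is satisfied at point 4.

rule 1 at point 4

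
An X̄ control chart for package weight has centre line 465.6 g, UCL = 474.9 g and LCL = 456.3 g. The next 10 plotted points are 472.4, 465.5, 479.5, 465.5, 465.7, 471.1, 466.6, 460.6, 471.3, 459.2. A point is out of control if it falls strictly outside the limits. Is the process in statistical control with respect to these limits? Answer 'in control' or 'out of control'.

out of control

Compare each point to [456.3, 474.9]: sample 3 = 479.5 > UCL.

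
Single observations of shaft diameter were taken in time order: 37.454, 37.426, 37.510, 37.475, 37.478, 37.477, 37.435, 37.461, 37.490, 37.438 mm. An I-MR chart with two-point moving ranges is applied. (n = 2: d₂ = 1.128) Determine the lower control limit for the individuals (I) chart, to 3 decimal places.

37.376

X̄ = (37.454 + 37.426 + 37.510 + 37.475 + 37.478 + 37.477 + 37.435 + 37.461 + 37.490 + 37.438) / 10 = 37.4644
Moving ranges: 0.028, 0.084, 0.035, 0.003, 0.001, 0.042, 0.026, 0.029, 0.052; M̄R̄ = 0.3000 / 9 = 0.0333
LCL = X̄ − 3·M̄R̄/d₂ = 37.4644 − 3 × 0.0333 / 1.128 = 37.3757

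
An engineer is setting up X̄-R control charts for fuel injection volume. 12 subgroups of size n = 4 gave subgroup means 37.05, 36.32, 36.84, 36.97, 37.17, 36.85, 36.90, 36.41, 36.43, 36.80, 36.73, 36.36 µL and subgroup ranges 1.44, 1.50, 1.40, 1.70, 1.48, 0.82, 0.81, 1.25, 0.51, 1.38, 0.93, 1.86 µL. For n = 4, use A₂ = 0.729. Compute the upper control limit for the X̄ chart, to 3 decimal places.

37.652

X̄̄ = (37.05 + 36.32 + 36.84 + 36.97 + 37.17 + 36.85 + 36.90 + 36.41 + 36.43 + 36.80 + 36.73 + 36.36) / 12 = 440.8300 / 12 = 36.7358
R̄ = (1.44 + 1.50 + 1.40 + 1.70 + 1.48 + 0.82 + 0.81 + 1.25 + 0.51 + 1.38 + 0.93 + 1.86) / 12 = 15.0800 / 12 = 1.2567
UCL = X̄̄ + A₂·R̄ = 36.7358 + 0.729 × 1.2567 = 37.6519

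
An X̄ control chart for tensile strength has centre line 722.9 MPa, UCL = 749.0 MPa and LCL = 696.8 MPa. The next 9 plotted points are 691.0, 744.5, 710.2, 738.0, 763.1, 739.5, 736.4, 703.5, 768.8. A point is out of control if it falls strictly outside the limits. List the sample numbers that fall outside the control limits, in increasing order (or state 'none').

1, 5, 9

Compare each point to [696.8, 749.0]: sample 1 = 691.0 < LCL; sample 5 = 763.1 > UCL; sample 9 = 768.8 > UCL.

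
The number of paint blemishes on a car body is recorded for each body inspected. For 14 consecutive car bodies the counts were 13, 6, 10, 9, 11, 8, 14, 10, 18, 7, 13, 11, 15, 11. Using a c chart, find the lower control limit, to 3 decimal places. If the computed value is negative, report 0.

1.129

c̄ = (13 + 6 + 10 + 9 + 11 + 8 + 14 + 10 + 18 + 7 + 13 + 11 + 15 + 11) / 14 = 156 / 14 = 11.1429
LCL = c̄ − 3√c̄ = 11.1429 − 3 × 3.3381 = 1.1286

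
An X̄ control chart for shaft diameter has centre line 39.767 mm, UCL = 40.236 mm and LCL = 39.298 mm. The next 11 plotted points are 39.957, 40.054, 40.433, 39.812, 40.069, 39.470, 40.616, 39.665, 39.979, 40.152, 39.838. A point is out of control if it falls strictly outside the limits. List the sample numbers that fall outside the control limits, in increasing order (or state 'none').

3, 7

Compare each point to [39.298, 40.236]: sample 3 = 40.433 > UCL; sample 7 = 40.616 > UCL.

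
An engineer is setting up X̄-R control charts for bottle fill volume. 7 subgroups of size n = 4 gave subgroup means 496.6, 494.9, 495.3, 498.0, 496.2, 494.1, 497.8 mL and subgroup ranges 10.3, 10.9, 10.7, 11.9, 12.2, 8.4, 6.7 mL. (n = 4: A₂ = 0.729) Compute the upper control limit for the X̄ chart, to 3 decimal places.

503.533

X̄̄ = (496.6 + 494.9 + 495.3 + 498.0 + 496.2 + 494.1 + 497.8) / 7 = 3472.9000 / 7 = 496.1286
R̄ = (10.3 + 10.9 + 10.7 + 11.9 + 12.2 + 8.4 + 6.7) / 7 = 71.1000 / 7 = 10.1571
UCL = X̄̄ + A₂·R̄ = 496.1286 + 0.729 × 10.1571 = 503.5331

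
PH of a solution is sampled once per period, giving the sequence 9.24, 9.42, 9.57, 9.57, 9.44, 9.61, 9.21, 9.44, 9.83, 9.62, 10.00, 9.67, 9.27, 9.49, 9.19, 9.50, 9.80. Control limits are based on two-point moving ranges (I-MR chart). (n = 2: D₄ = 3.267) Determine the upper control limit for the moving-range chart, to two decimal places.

0.84

Moving ranges: 0.18, 0.15, 0.00, 0.13, 0.17, 0.40, 0.23, 0.39, 0.21, 0.38, 0.33, 0.40, 0.22, 0.30, 0.31, 0.30; M̄R̄ = 4.1000 / 16 = 0.2562
UCL_MR = D₄·M̄R̄ = 3.267 × 0.2562 = 0.8372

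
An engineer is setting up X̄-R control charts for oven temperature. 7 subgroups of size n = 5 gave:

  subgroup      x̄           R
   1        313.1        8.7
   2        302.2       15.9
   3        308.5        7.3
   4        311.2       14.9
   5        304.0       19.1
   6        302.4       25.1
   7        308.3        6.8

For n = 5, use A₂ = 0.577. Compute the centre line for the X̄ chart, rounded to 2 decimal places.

307.10

X̄̄ = (313.1 + 302.2 + 308.5 + 311.2 + 304.0 + 302.4 + 308.3) / 7 = 2149.7000 / 7 = 307.1000
CL = X̄̄ = 307.1000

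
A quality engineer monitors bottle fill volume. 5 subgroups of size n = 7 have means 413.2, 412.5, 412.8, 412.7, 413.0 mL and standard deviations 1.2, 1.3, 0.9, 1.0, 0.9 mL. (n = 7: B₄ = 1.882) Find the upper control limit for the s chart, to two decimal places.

1.99

s̄ = (1.2 + 1.3 + 0.9 + 1.0 + 0.9) / 5 = 1.0600
UCL_s = B₄·s̄ = 1.882 × 1.0600 = 1.9949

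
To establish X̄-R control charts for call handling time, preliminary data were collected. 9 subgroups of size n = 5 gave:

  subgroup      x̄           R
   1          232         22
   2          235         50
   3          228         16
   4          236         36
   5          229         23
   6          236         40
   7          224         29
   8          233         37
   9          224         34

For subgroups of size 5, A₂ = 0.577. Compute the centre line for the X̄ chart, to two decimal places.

230.78

X̄̄ = (232 + 235 + 228 + 236 + 229 + 236 + 224 + 233 + 224) / 9 = 2077.0000 / 9 = 230.7778
CL = X̄̄ = 230.7778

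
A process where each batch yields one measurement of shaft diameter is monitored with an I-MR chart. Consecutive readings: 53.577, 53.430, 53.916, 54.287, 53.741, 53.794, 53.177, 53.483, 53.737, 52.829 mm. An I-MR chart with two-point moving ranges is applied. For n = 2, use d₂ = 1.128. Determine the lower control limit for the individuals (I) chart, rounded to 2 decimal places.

X̄ = (53.577 + 53.430 + 53.916 + 54.287 + 53.741 + 53.794 + 53.177 + 53.483 + 53.737 + 52.829) / 10 = 53.5971
Moving ranges: 0.147, 0.486, 0.371, 0.546, 0.053, 0.617, 0.306, 0.254, 0.908; M̄R̄ = 3.6880 / 9 = 0.4098
LCL = X̄ − 3·M̄R̄/d₂ = 53.5971 − 3 × 0.4098 / 1.128 = 52.5073

52.51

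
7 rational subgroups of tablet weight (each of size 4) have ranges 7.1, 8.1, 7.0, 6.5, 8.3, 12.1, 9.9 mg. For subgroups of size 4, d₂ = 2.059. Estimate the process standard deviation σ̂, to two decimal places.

R̄ = (7.1 + 8.1 + 7.0 + 6.5 + 8.3 + 12.1 + 9.9) / 7 = 8.4286
σ̂ = R̄ / d₂ = 8.4286 / 2.059 = 4.0935

4.09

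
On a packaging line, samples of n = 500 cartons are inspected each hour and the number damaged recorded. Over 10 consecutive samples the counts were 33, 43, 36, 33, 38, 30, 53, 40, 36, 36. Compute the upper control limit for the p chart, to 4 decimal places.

p̄ = Σdᵢ / (k·n) = 378 / (10 × 500) = 0.07560
UCL = p̄ + 3·√(p̄(1−p̄)/n) = 0.07560 + 3 × √(0.07560×0.92440/500) = 0.07560 + 3 × 0.01182 = 0.11107

0.1111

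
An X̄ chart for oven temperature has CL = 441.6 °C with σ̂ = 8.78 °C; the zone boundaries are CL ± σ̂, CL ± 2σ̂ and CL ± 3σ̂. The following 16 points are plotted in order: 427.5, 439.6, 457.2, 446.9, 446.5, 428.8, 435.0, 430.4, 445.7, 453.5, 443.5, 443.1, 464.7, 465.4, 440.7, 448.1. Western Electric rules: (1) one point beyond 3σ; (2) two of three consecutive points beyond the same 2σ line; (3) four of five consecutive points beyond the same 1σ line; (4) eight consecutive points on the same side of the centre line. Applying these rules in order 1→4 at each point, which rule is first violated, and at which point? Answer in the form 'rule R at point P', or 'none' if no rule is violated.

Zone of each point (C = within 1σ̂, B = 1σ̂–2σ̂, A = 2σ̂–3σ̂, * = beyond 3σ̂; sign = side of CL): 1:-B, 2:-C, 3:+B, 4:+C, 5:+C, 6:-B, 7:-C, 8:-B, 9:+C, 10:+B, 11:+C, 12:+C, 13:+A, 14:+A, 15:-C, 16:+C
Rule 2 (two of three consecutive points beyond the same 2σ limit) is satisfied at point 14.

rule 2 at point 14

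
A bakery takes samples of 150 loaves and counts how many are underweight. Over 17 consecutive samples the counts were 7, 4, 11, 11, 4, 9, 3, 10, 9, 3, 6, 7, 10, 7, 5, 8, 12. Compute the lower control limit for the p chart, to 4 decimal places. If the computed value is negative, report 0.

0.0000

p̄ = Σdᵢ / (k·n) = 126 / (17 × 150) = 0.04941
LCL = p̄ − 3·√(p̄(1−p̄)/n) = 0.04941 − 3 × 0.01770 = -0.00368 → 0 (negative, so LCL = 0)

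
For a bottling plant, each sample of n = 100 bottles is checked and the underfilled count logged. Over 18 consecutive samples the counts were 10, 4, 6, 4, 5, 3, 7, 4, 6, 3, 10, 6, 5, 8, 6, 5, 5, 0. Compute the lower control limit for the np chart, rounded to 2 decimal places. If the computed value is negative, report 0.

p̄ = Σdᵢ / (k·n) = 97 / (18 × 100) = 0.05389
LCL = np̄ − 3·√(np̄(1−p̄)) = 5.3889 − 3 × 2.2580 = -1.3851 → 0 (negative, so LCL = 0)

0.00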